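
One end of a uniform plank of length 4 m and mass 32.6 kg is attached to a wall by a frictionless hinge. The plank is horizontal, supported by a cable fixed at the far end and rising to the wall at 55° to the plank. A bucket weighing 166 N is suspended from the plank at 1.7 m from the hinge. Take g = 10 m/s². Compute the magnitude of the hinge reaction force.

Take torques about the hinge: T sin 55° · 4 = 32.6×10×2 + 166×1.7 = 934.2 N·m.
So T = 934.2 / (0.8192 × 4) = 285.11 N.
ΣF_x = 0: H_x = T cos 55° = 163.53 N.
ΣF_y = 0: H_y = (32.6×10 + 166) − T sin 55° = 492 − 233.55 = 258.45 N.
|H| = √(H_x² + H_y²) = √((163.53)² + (258.45)²) = 305.84 N.

|H| ≈ 306 N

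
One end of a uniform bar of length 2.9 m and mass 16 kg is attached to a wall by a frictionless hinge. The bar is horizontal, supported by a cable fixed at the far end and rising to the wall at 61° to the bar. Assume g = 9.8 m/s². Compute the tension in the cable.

Take torques about the hinge: T sin 61° · 2.9 = 16×9.8×1.45 = 227.36 N·m.
So T = 227.36 / (0.8746 × 2.9) = 89.639 N.

T ≈ 89.6 N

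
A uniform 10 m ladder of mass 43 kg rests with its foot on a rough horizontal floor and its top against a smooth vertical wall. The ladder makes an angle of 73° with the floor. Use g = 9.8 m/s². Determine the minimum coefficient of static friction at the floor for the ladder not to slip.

μ_min ≈ 0.153

ΣF_y = 0: N_floor = 43×9.8 = 421.4 N.
Torques about the foot: N_wall · 10 sin 73° = 43×9.8×5 cos 73° → N_wall = 64.417 N.
ΣF_x = 0: f_floor = N_wall = 64.417 N.
μ_min = f_floor / N_floor = 64.417 / 421.4 = 0.1529.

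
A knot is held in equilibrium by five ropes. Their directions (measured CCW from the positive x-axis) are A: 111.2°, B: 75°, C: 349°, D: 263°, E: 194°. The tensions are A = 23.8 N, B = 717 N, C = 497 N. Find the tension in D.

Resolve: ΣF_x = 23.8 cos 111.2° + 717 cos 75° + 497 cos 349° + T_D cos 263° + T_E cos 194° = 0.
        ΣF_y = 23.8 sin 111.2° + 717 sin 75° + 497 sin 349° + T_D sin 263° + T_E sin 194° = 0.
The known terms sum to (664.8, 619.9) N, so -0.1219 T_D − 0.9703 T_E = -664.8 and -0.9925 T_D − 0.2419 T_E = -619.9.
Solving simultaneously: T_D = 472 N, T_E = 625.9 N.

T_D ≈ 472 N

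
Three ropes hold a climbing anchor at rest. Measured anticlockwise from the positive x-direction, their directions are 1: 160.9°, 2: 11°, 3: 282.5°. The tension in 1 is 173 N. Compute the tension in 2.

T_2 ≈ 147 N

Resolve: ΣF_x = 173 cos 160.9° + T_2 cos 11° + T_3 cos 282.5° = 0.
        ΣF_y = 173 sin 160.9° + T_2 sin 11° + T_3 sin 282.5° = 0.
The known terms sum to (-163.5, 56.61) N, so 0.9816 T_2 + 0.2164 T_3 = 163.5 and 0.1908 T_2 − 0.9763 T_3 = -56.61.
Solving simultaneously: T_2 = 147.4 N, T_3 = 86.79 N.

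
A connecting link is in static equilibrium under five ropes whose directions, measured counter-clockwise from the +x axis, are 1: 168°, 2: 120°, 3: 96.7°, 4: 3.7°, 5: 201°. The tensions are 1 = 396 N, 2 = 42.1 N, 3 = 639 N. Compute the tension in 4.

Resolve: ΣF_x = 396 cos 168° + 42.1 cos 120° + 639 cos 96.7° + T_4 cos 3.7° + T_5 cos 201° = 0.
        ΣF_y = 396 sin 168° + 42.1 sin 120° + 639 sin 96.7° + T_4 sin 3.7° + T_5 sin 201° = 0.
The known terms sum to (-482.9, 753.4) N, so 0.9979 T_4 − 0.9336 T_5 = 482.9 and 0.0645 T_4 − 0.3584 T_5 = -753.4.
Solving simultaneously: T_4 = 2947 N, T_5 = 2633 N.

T_4 ≈ 2950 N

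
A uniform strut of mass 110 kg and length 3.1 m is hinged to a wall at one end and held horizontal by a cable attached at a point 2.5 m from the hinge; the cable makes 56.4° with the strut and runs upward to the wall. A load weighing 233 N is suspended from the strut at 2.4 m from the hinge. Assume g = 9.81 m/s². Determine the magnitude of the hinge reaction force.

|H| ≈ 726 N

Take torques about the hinge: T sin 56.4° · 2.5 = 110×9.81×1.55 + 233×2.4 = 2231.8 N·m.
So T = 2231.8 / (0.8329 × 2.5) = 1071.8 N.
ΣF_x = 0: H_x = T cos 56.4° = 593.12 N.
ΣF_y = 0: H_y = (110×9.81 + 233) − T sin 56.4° = 1312.1 − 892.72 = 419.38 N.
|H| = √(H_x² + H_y²) = √((593.12)² + (419.38)²) = 726.41 N.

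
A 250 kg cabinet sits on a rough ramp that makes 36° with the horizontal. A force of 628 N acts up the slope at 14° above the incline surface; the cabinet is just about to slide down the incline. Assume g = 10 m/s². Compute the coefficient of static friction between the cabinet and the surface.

On the verge of sliding down the incline, friction is at its maximum μN and acts up the slope.
Perpendicular to incline: N = W cos 36° − P sin 14° = 2023 − 151.9 = 1871 N.
Along incline: P cos 14° + μN = W sin 36° → μ = (W sin 36° − P cos 14°) / N = 0.4598.

μ ≈ 0.460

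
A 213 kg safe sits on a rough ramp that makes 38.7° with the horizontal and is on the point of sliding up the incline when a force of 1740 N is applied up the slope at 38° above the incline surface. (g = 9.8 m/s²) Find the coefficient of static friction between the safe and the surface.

μ ≈ 0.118

On the verge of sliding up the incline, friction is at its maximum μN and acts down the slope.
Perpendicular to incline: N = W cos 38.7° − P sin 38° = 1629 − 1071 = 557.8 N.
Along incline: P cos 38° − μN = W sin 38.7° → μ = −(W sin 38.7° − P cos 38°) / N = 0.1183.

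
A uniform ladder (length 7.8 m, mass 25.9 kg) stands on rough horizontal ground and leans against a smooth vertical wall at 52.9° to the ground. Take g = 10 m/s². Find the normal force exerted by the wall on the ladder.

N_wall ≈ 97.9 N

Torques about the foot: N_wall · 7.8 sin 52.9° = 25.9×10×3.9 cos 52.9° → N_wall = 97.94 N.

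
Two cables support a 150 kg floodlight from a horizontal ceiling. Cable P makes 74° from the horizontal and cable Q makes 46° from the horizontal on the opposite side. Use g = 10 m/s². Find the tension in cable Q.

Weight W = 150 × 10 = 1500 N acts straight down.
Horizontal: T_P cos 74° = T_Q cos 46°  →  T_P = 2.52 T_Q.
Vertical: T_P sin 74° + T_Q sin 46° = 1500.
Substituting the horizontal relation into the vertical equation gives 3.142 T_Q = 1500, so T_Q = 477.4 N.

T_Q ≈ 477 N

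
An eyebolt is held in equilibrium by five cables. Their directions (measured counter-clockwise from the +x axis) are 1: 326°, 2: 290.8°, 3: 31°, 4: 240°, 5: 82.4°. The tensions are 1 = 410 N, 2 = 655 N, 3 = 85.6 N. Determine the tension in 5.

Resolve: ΣF_x = 410 cos 326° + 655 cos 290.8° + 85.6 cos 31° + T_4 cos 240° + T_5 cos 82.4° = 0.
        ΣF_y = 410 sin 326° + 655 sin 290.8° + 85.6 sin 31° + T_4 sin 240° + T_5 sin 82.4° = 0.
The known terms sum to (645.9, -797.5) N, so -0.5000 T_4 + 0.1323 T_5 = -645.9 and -0.8660 T_4 + 0.9912 T_5 = 797.5.
Solving simultaneously: T_4 = 1957 N, T_5 = 2514 N.

T_5 ≈ 2510 N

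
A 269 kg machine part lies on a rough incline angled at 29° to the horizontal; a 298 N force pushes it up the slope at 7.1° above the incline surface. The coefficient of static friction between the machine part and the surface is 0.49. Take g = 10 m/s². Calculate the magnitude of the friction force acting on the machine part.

f ≈ 1010 N

Axes along / perpendicular to the incline. W sin 29° = 1304 N down-slope; W cos 29° = 2353 N into the surface.
Perpendicular: N = W cos 29° − P sin 7.1° = 2353 − 36.83 = 2316 N.
Along incline: P cos 7.1° + f = W sin 29° (friction acts up-slope) → f = 1304 − 295.7 = 1008 N.
|f| = 1008 N ≤ μN = 1135 N, so the machine part is indeed static.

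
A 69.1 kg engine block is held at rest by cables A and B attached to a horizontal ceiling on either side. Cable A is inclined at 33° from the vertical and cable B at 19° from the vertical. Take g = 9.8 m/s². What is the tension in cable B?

T_B ≈ 468 N

Angles from the horizontal: cable A is 90° − 33° = 57°, cable B is 90° − 19° = 71°.
Weight W = 69.1 × 9.8 = 677.2 N acts straight down.
Horizontal: T_A cos 57° = T_B cos 71°  →  T_A = 0.5978 T_B.
Vertical: T_A sin 57° + T_B sin 71° = 677.2.
Substituting the horizontal relation into the vertical equation gives 1.447 T_B = 677.2, so T_B = 468 N.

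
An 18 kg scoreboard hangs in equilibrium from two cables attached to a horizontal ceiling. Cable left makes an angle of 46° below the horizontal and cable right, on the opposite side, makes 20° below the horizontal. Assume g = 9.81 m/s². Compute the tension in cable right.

T_right ≈ 134 N

Weight W = 18 × 9.81 = 176.6 N acts straight down.
Horizontal: T_left cos 46° = T_right cos 20°  →  T_left = 1.353 T_right.
Vertical: T_left sin 46° + T_right sin 20° = 176.6.
Substituting the horizontal relation into the vertical equation gives 1.315 T_right = 176.6, so T_right = 134.3 N.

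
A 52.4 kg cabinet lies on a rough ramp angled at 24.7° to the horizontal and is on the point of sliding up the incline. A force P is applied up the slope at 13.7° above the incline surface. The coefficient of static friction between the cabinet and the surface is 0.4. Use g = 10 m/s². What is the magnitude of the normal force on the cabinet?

On the verge of sliding up the incline, friction equals μN and acts down the slope.
Perpendicular: N + P sin 13.7° = W cos 24.7° = 476.1 N.
Along incline: P cos 13.7° = W sin 24.7° + μN  with W sin 24.7° = 219 N.
Solving the pair for P and N: P = 383.9 N, N = 385.1 N (and f = μN = 154.1 N).

N ≈ 385 N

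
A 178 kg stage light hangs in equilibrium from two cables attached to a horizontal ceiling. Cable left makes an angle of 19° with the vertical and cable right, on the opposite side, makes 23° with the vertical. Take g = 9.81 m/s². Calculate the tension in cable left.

Angles from the horizontal: cable left is 90° − 19° = 71°, cable right is 90° − 23° = 67°.
Weight W = 178 × 9.81 = 1746 N acts straight down.
Horizontal: T_left cos 71° = T_right cos 67°  →  T_right = 0.8332 T_left.
Vertical: T_left sin 71° + T_right sin 67° = 1746.
Substituting the horizontal relation into the vertical equation gives 1.713 T_left = 1746, so T_left = 1020 N.

T_left ≈ 1020 N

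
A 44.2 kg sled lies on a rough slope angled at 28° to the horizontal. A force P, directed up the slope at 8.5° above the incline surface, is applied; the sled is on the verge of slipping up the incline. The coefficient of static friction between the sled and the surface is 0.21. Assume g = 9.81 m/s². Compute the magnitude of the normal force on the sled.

N ≈ 342 N

On the verge of sliding up the incline, friction equals μN and acts down the slope.
Perpendicular: N + P sin 8.5° = W cos 28° = 382.8 N.
Along incline: P cos 8.5° = W sin 28° + μN  with W sin 28° = 203.6 N.
Solving the pair for P and N: P = 278.4 N, N = 341.7 N (and f = μN = 71.76 N).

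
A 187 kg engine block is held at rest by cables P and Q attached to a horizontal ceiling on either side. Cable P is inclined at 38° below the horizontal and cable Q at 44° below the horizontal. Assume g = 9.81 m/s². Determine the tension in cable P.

Weight W = 187 × 9.81 = 1834 N acts straight down.
Horizontal: T_P cos 38° = T_Q cos 44°  →  T_Q = 1.095 T_P.
Vertical: T_P sin 38° + T_Q sin 44° = 1834.
Substituting the horizontal relation into the vertical equation gives 1.377 T_P = 1834, so T_P = 1333 N.

T_P ≈ 1330 N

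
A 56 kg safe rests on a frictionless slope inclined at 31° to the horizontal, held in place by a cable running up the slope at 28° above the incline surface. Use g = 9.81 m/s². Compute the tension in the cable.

T ≈ 320 N

Take axes along and perpendicular to the incline. Weight components: W sin 31° = 282.9 N down-slope, W cos 31° = 470.9 N into the surface.
Along incline: T cos 28° = W sin 31° → T = 320.5 N.
Perpendicular: N = W cos 31° − T sin 28° = 320.5 N.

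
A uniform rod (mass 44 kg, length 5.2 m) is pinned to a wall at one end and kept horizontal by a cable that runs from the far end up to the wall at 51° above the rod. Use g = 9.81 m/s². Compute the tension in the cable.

T ≈ 278 N

Take torques about the hinge: T sin 51° · 5.2 = 44×9.81×2.6 = 1122.3 N·m.
So T = 1122.3 / (0.7771 × 5.2) = 277.71 N.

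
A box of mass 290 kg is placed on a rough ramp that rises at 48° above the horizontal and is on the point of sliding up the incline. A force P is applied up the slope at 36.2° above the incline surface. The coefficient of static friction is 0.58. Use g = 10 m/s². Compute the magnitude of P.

On the verge of sliding up the incline, friction equals μN and acts down the slope.
Perpendicular: N + P sin 36.2° = W cos 48° = 1940 N.
Along incline: P cos 36.2° = W sin 48° + μN  with W sin 48° = 2155 N.
Solving the pair for P and N: P = 2854 N, N = 254.9 N (and f = μN = 147.9 N).

P ≈ 2850 N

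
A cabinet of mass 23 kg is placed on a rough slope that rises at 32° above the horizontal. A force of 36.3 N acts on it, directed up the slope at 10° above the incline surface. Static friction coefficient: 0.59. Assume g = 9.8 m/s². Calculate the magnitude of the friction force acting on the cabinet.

Axes along / perpendicular to the incline. W sin 32° = 119.4 N down-slope; W cos 32° = 191.2 N into the surface.
Perpendicular: N = W cos 32° − P sin 10° = 191.2 − 6.303 = 184.8 N.
Along incline: P cos 10° + f = W sin 32° (friction acts up-slope) → f = 119.4 − 35.75 = 83.7 N.
|f| = 83.7 N ≤ μN = 109.1 N, so the cabinet is indeed static.

f ≈ 83.7 N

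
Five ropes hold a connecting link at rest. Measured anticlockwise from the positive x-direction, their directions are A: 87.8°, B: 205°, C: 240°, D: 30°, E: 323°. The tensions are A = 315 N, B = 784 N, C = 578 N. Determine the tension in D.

Resolve: ΣF_x = 315 cos 87.8° + 784 cos 205° + 578 cos 240° + T_D cos 30° + T_E cos 323° = 0.
        ΣF_y = 315 sin 87.8° + 784 sin 205° + 578 sin 240° + T_D sin 30° + T_E sin 323° = 0.
The known terms sum to (-987.5, -517.1) N, so 0.8660 T_D + 0.7986 T_E = 987.5 and 0.5000 T_D − 0.6018 T_E = 517.1.
Solving simultaneously: T_D = 1094 N, T_E = 49.84 N.

T_D ≈ 1090 N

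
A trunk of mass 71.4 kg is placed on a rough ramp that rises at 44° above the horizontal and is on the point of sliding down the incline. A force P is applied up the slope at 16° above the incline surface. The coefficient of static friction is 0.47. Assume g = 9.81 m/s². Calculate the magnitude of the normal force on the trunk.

N ≈ 421 N

On the verge of sliding down the incline, friction equals μN and acts up the slope.
Perpendicular: N + P sin 16° = W cos 44° = 503.9 N.
Along incline: P cos 16° + μN = W sin 44° with W sin 44° = 486.6 N.
Solving the pair for P and N: P = 300.3 N, N = 421.1 N (and f = μN = 197.9 N).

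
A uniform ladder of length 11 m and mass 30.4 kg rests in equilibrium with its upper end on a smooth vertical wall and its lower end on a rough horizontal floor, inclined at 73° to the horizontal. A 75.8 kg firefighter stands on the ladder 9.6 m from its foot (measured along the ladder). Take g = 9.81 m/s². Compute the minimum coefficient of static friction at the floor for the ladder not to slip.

μ_min ≈ 0.234

ΣF_y = 0: N_floor = 30.4×9.81 + 75.8×9.81 = 1041.8 N.
Torques about the foot: N_wall · 11 sin 73° = 30.4×9.81×5.5 cos 73° + 75.8×9.81×9.6 cos 73° → N_wall = 243.99 N.
ΣF_x = 0: f_floor = N_wall = 243.99 N.
μ_min = f_floor / N_floor = 243.99 / 1041.8 = 0.2342.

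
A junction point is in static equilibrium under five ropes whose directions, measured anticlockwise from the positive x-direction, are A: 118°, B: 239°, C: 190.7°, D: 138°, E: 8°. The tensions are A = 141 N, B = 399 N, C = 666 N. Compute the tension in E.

Resolve: ΣF_x = 141 cos 118° + 399 cos 239° + 666 cos 190.7° + T_D cos 138° + T_E cos 8° = 0.
        ΣF_y = 141 sin 118° + 399 sin 239° + 666 sin 190.7° + T_D sin 138° + T_E sin 8° = 0.
The known terms sum to (-926.1, -341.2) N, so -0.7431 T_D + 0.9903 T_E = 926.1 and 0.6691 T_D + 0.1392 T_E = 341.2.
Solving simultaneously: T_D = 272.8 N, T_E = 1140 N.

T_E ≈ 1140 N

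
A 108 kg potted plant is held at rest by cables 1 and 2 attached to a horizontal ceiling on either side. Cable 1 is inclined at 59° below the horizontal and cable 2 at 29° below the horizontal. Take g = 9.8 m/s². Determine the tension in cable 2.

T_2 ≈ 545 N

Weight W = 108 × 9.8 = 1058 N acts straight down.
Horizontal: T_1 cos 59° = T_2 cos 29°  →  T_1 = 1.698 T_2.
Vertical: T_1 sin 59° + T_2 sin 29° = 1058.
Substituting the horizontal relation into the vertical equation gives 1.94 T_2 = 1058, so T_2 = 545.4 N.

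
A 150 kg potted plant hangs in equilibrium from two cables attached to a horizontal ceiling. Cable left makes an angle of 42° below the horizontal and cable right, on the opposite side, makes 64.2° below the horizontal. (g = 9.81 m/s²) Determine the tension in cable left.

T_left ≈ 667 N

Weight W = 150 × 9.81 = 1472 N acts straight down.
Horizontal: T_left cos 42° = T_right cos 64.2°  →  T_right = 1.707 T_left.
Vertical: T_left sin 42° + T_right sin 64.2° = 1472.
Substituting the horizontal relation into the vertical equation gives 2.206 T_left = 1472, so T_left = 666.9 N.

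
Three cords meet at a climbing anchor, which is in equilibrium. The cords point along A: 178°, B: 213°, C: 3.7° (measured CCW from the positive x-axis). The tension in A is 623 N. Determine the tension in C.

Resolve: ΣF_x = 623 cos 178° + T_B cos 213° + T_C cos 3.7° = 0.
        ΣF_y = 623 sin 178° + T_B sin 213° + T_C sin 3.7° = 0.
The known terms sum to (-622.6, 21.74) N, so -0.8387 T_B + 0.9979 T_C = 622.6 and -0.5446 T_B + 0.0645 T_C = -21.74.
Solving simultaneously: T_B = 126.4 N, T_C = 730.2 N.

T_C ≈ 730 N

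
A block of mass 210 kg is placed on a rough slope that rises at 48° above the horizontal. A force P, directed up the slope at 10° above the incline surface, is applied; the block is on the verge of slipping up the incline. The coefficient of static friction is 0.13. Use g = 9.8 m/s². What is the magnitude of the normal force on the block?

On the verge of sliding up the incline, friction equals μN and acts down the slope.
Perpendicular: N + P sin 10° = W cos 48° = 1377 N.
Along incline: P cos 10° = W sin 48° + μN  with W sin 48° = 1529 N.
Solving the pair for P and N: P = 1696 N, N = 1083 N (and f = μN = 140.7 N).

N ≈ 1080 N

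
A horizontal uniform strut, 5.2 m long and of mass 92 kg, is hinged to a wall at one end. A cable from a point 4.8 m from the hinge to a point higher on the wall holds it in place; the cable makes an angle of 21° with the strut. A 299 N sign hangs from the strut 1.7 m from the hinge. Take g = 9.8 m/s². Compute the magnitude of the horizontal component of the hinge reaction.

Take torques about the hinge: T sin 21° · 4.8 = 92×9.8×2.6 + 299×1.7 = 2852.5 N·m.
So T = 2852.5 / (0.3584 × 4.8) = 1658.2 N.
ΣF_x = 0: H_x = T cos 21° = 1548.1 N.

H_x ≈ 1550 N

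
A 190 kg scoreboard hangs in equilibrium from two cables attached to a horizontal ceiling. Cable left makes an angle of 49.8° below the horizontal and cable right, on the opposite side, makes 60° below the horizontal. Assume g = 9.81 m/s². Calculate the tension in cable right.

T_right ≈ 1280 N

Weight W = 190 × 9.81 = 1864 N acts straight down.
Horizontal: T_left cos 49.8° = T_right cos 60°  →  T_left = 0.7746 T_right.
Vertical: T_left sin 49.8° + T_right sin 60° = 1864.
Substituting the horizontal relation into the vertical equation gives 1.458 T_right = 1864, so T_right = 1279 N.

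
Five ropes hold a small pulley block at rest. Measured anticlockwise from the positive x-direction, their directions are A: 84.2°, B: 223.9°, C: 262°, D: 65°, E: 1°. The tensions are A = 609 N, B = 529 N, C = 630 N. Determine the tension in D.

Resolve: ΣF_x = 609 cos 84.2° + 529 cos 223.9° + 630 cos 262° + T_D cos 65° + T_E cos 1° = 0.
        ΣF_y = 609 sin 84.2° + 529 sin 223.9° + 630 sin 262° + T_D sin 65° + T_E sin 1° = 0.
The known terms sum to (-407.3, -384.8) N, so 0.4226 T_D + 0.9998 T_E = 407.3 and 0.9063 T_D + 0.0175 T_E = 384.8.
Solving simultaneously: T_D = 420.2 N, T_E = 229.8 N.

T_D ≈ 420 N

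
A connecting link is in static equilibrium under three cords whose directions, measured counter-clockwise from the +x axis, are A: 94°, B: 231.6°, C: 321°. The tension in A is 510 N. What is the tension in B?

Resolve: ΣF_x = 510 cos 94° + T_B cos 231.6° + T_C cos 321° = 0.
        ΣF_y = 510 sin 94° + T_B sin 231.6° + T_C sin 321° = 0.
The known terms sum to (-35.58, 508.8) N, so -0.6211 T_B + 0.7771 T_C = 35.58 and -0.7837 T_B − 0.6293 T_C = -508.8.
Solving simultaneously: T_B = 373 N, T_C = 343.9 N.

T_B ≈ 373 N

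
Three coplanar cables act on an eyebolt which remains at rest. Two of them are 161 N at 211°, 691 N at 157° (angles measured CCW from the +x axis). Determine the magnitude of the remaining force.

F ≈ 796 N

Sum the known components: ΣF_x = -774.1 N, ΣF_y = 187.1 N.
For equilibrium the remaining force must supply (−ΣF_x, −ΣF_y) = (774.1, -187.1) N.
Magnitude = √((774.1)² + (-187.1)²) = 796.4 N; direction = atan2(-187.1, 774.1) = 346.4°.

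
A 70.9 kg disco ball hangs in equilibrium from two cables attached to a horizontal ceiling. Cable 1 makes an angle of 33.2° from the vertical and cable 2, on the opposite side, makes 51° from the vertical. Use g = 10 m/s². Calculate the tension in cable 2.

Angles from the horizontal: cable 1 is 90° − 33.2° = 56.8°, cable 2 is 90° − 51° = 39°.
Weight W = 70.9 × 10 = 709 N acts straight down.
Horizontal: T_1 cos 56.8° = T_2 cos 39°  →  T_1 = 1.419 T_2.
Vertical: T_1 sin 56.8° + T_2 sin 39° = 709.
Substituting the horizontal relation into the vertical equation gives 1.817 T_2 = 709, so T_2 = 390.2 N.

T_2 ≈ 390 N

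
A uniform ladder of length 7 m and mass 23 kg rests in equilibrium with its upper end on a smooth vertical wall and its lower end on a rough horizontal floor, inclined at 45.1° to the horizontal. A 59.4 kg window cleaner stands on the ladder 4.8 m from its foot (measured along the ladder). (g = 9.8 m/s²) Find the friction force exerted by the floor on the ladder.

Torques about the foot: N_wall · 7 sin 45.1° = 23×9.8×3.5 cos 45.1° + 59.4×9.8×4.8 cos 45.1° → N_wall = 510.08 N.
ΣF_x = 0: f_floor = N_wall = 510.08 N.

f ≈ 510 N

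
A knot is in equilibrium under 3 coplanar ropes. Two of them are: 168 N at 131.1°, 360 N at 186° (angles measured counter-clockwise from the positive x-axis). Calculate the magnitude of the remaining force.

F ≈ 477 N

Sum the known components: ΣF_x = -468.5 N, ΣF_y = 88.97 N.
For equilibrium the remaining force must supply (−ΣF_x, −ΣF_y) = (468.5, -88.97) N.
Magnitude = √((468.5)² + (-88.97)²) = 476.8 N; direction = atan2(-88.97, 468.5) = 349.2°.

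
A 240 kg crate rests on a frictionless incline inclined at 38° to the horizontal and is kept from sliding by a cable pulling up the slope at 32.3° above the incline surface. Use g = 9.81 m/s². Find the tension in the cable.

T ≈ 1710 N

Take axes along and perpendicular to the incline. Weight components: W sin 38° = 1450 N down-slope, W cos 38° = 1855 N into the surface.
Along incline: T cos 32.3° = W sin 38° → T = 1715 N.
Perpendicular: N = W cos 38° − T sin 32.3° = 938.9 N.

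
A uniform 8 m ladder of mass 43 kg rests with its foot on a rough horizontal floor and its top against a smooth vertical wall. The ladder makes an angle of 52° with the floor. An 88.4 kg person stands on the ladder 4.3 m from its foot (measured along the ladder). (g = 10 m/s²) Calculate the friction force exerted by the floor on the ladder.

f ≈ 539 N

Torques about the foot: N_wall · 8 sin 52° = 43×10×4 cos 52° + 88.4×10×4.3 cos 52° → N_wall = 539.2 N.
ΣF_x = 0: f_floor = N_wall = 539.2 N.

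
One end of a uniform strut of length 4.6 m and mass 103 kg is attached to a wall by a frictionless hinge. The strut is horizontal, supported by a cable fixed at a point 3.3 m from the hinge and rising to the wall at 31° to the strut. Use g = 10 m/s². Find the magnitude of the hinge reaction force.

|H| ≈ 1230 N

Take torques about the hinge: T sin 31° · 3.3 = 103×10×2.3 = 2369 N·m.
So T = 2369 / (0.5150 × 3.3) = 1393.8 N.
ΣF_x = 0: H_x = T cos 31° = 1194.8 N.
ΣF_y = 0: H_y = (103×10) − T sin 31° = 1030 − 717.88 = 312.12 N.
|H| = √(H_x² + H_y²) = √((1194.8)² + (312.12)²) = 1234.8 N.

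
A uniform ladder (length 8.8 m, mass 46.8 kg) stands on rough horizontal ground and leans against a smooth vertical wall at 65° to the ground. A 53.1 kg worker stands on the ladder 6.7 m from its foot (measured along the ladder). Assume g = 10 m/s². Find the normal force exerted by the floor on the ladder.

ΣF_y = 0: N_floor = 46.8×10 + 53.1×10 = 999 N.

N_floor ≈ 999 N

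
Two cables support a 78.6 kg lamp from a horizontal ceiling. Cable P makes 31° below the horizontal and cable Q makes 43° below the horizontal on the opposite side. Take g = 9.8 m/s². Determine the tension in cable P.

T_P ≈ 586 N

Weight W = 78.6 × 9.8 = 770.3 N acts straight down.
Horizontal: T_P cos 31° = T_Q cos 43°  →  T_Q = 1.172 T_P.
Vertical: T_P sin 31° + T_Q sin 43° = 770.3.
Substituting the horizontal relation into the vertical equation gives 1.314 T_P = 770.3, so T_P = 586 N.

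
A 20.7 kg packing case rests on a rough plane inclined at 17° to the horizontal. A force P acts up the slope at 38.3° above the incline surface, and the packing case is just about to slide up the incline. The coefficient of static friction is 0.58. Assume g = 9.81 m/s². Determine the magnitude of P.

P ≈ 150 N

On the verge of sliding up the incline, friction equals μN and acts down the slope.
Perpendicular: N + P sin 38.3° = W cos 17° = 194.2 N.
Along incline: P cos 38.3° = W sin 17° + μN  with W sin 17° = 59.37 N.
Solving the pair for P and N: P = 150.3 N, N = 101 N (and f = μN = 58.6 N).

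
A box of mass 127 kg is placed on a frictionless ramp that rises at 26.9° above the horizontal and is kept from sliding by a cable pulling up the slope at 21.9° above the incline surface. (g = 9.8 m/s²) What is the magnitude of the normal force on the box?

Take axes along and perpendicular to the incline. Weight components: W sin 26.9° = 563.1 N down-slope, W cos 26.9° = 1110 N into the surface.
Along incline: T cos 21.9° = W sin 26.9° → T = 606.9 N.
Perpendicular: N = W cos 26.9° − T sin 21.9° = 883.6 N.

N ≈ 884 N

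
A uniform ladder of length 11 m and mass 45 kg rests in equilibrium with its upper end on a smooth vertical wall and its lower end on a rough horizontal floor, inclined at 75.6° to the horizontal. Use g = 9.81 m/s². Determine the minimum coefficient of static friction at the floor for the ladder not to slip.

μ_min ≈ 0.128

ΣF_y = 0: N_floor = 45×9.81 = 441.45 N.
Torques about the foot: N_wall · 11 sin 75.6° = 45×9.81×5.5 cos 75.6° → N_wall = 56.673 N.
ΣF_x = 0: f_floor = N_wall = 56.673 N.
μ_min = f_floor / N_floor = 56.673 / 441.45 = 0.1284.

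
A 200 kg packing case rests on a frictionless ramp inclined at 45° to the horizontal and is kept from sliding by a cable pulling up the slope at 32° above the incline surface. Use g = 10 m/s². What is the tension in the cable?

Take axes along and perpendicular to the incline. Weight components: W sin 45° = 1414 N down-slope, W cos 45° = 1414 N into the surface.
Along incline: T cos 32° = W sin 45° → T = 1668 N.
Perpendicular: N = W cos 45° − T sin 32° = 530.5 N.

T ≈ 1670 N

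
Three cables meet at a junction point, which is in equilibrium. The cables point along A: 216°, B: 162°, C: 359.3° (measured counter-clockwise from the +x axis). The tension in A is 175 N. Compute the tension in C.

Resolve: ΣF_x = 175 cos 216° + T_B cos 162° + T_C cos 359.3° = 0.
        ΣF_y = 175 sin 216° + T_B sin 162° + T_C sin 359.3° = 0.
The known terms sum to (-141.6, -102.9) N, so -0.9511 T_B + 0.9999 T_C = 141.6 and 0.3090 T_B − 0.0122 T_C = 102.9.
Solving simultaneously: T_B = 351.7 N, T_C = 476.1 N.

T_C ≈ 476 N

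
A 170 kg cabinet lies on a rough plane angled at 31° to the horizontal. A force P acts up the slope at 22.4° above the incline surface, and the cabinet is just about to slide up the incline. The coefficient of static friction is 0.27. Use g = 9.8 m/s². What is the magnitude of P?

P ≈ 1210 N

On the verge of sliding up the incline, friction equals μN and acts down the slope.
Perpendicular: N + P sin 22.4° = W cos 31° = 1428 N.
Along incline: P cos 22.4° = W sin 31° + μN  with W sin 31° = 858.1 N.
Solving the pair for P and N: P = 1210 N, N = 966.8 N (and f = μN = 261 N).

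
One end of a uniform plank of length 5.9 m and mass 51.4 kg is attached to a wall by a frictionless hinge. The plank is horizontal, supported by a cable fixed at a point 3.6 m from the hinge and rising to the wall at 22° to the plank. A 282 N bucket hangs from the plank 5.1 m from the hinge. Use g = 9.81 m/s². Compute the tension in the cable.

Take torques about the hinge: T sin 22° · 3.6 = 51.4×9.81×2.95 + 282×5.1 = 2925.7 N·m.
So T = 2925.7 / (0.3746 × 3.6) = 2169.5 N.

T ≈ 2170 N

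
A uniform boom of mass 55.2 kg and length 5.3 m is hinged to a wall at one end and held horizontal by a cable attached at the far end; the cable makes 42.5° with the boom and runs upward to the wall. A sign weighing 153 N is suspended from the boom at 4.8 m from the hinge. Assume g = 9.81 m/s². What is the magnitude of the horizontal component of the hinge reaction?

Take torques about the hinge: T sin 42.5° · 5.3 = 55.2×9.81×2.65 + 153×4.8 = 2169.4 N·m.
So T = 2169.4 / (0.6756 × 5.3) = 605.87 N.
ΣF_x = 0: H_x = T cos 42.5° = 446.7 N.

H_x ≈ 447 N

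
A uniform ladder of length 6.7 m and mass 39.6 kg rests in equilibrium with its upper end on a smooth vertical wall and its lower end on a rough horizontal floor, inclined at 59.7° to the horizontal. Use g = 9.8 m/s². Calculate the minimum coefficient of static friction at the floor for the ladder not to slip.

μ_min ≈ 0.292

ΣF_y = 0: N_floor = 39.6×9.8 = 388.08 N.
Torques about the foot: N_wall · 6.7 sin 59.7° = 39.6×9.8×3.35 cos 59.7° → N_wall = 113.39 N.
ΣF_x = 0: f_floor = N_wall = 113.39 N.
μ_min = f_floor / N_floor = 113.39 / 388.08 = 0.2922.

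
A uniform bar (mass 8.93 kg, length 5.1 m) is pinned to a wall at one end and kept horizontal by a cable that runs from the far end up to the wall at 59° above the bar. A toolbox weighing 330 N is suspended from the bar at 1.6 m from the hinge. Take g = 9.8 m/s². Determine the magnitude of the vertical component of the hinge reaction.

Take torques about the hinge: T sin 59° · 5.1 = 8.93×9.8×2.55 + 330×1.6 = 751.16 N·m.
So T = 751.16 / (0.8572 × 5.1) = 171.83 N.
ΣF_y = 0: H_y = (8.93×9.8 + 330) − T sin 59° = 417.51 − 147.29 = 270.23 N.

|H_y| ≈ 270 N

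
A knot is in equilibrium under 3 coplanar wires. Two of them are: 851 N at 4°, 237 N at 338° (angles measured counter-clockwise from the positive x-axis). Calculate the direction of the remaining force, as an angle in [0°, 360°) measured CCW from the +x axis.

θ ≈ 178°

Sum the known components: ΣF_x = 1069 N, ΣF_y = -29.42 N.
For equilibrium the remaining force must supply (−ΣF_x, −ΣF_y) = (-1069, 29.42) N.
Magnitude = √((-1069)² + (29.42)²) = 1069 N; direction = atan2(29.42, -1069) = 178.4°.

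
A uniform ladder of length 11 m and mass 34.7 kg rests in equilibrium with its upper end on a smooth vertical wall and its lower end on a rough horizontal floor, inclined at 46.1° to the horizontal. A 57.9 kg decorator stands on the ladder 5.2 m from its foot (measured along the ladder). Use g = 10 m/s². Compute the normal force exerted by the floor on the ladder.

ΣF_y = 0: N_floor = 34.7×10 + 57.9×10 = 926 N.

N_floor ≈ 926 N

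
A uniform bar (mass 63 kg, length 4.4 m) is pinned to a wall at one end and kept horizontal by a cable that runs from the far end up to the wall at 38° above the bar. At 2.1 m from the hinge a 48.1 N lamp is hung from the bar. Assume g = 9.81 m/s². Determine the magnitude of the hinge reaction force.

|H| ≈ 541 N

Take torques about the hinge: T sin 38° · 4.4 = 63×9.81×2.2 + 48.1×2.1 = 1460.7 N·m.
So T = 1460.7 / (0.6157 × 4.4) = 539.21 N.
ΣF_x = 0: H_x = T cos 38° = 424.9 N.
ΣF_y = 0: H_y = (63×9.81 + 48.1) − T sin 38° = 666.13 − 331.97 = 334.16 N.
|H| = √(H_x² + H_y²) = √((424.9)² + (334.16)²) = 540.56 N.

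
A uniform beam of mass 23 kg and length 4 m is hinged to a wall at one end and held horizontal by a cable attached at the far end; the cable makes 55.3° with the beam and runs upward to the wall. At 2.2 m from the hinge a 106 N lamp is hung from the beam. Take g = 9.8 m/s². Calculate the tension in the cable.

Take torques about the hinge: T sin 55.3° · 4 = 23×9.8×2 + 106×2.2 = 684 N·m.
So T = 684 / (0.8221 × 4) = 207.99 N.

T ≈ 208 N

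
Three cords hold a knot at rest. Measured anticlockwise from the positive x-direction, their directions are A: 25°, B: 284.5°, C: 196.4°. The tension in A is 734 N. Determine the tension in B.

T_B ≈ 110 N

Resolve: ΣF_x = 734 cos 25° + T_B cos 284.5° + T_C cos 196.4° = 0.
        ΣF_y = 734 sin 25° + T_B sin 284.5° + T_C sin 196.4° = 0.
The known terms sum to (665.2, 310.2) N, so 0.2504 T_B − 0.9593 T_C = -665.2 and -0.9681 T_B − 0.2823 T_C = -310.2.
Solving simultaneously: T_B = 109.8 N, T_C = 722.1 N.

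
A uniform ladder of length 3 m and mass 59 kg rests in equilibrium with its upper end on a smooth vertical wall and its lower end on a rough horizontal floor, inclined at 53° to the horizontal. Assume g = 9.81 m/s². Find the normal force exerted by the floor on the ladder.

ΣF_y = 0: N_floor = 59×9.81 = 578.79 N.

N_floor ≈ 579 N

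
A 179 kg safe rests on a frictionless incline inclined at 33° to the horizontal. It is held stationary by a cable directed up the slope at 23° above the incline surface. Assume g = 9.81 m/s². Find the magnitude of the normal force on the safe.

Take axes along and perpendicular to the incline. Weight components: W sin 33° = 956.4 N down-slope, W cos 33° = 1473 N into the surface.
Along incline: T cos 23° = W sin 33° → T = 1039 N.
Perpendicular: N = W cos 33° − T sin 23° = 1067 N.

N ≈ 1070 N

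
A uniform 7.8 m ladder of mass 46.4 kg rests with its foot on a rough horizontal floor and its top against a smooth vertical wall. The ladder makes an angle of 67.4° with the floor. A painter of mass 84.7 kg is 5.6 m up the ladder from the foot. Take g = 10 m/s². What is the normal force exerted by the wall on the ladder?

N_wall ≈ 350 N

Torques about the foot: N_wall · 7.8 sin 67.4° = 46.4×10×3.9 cos 67.4° + 84.7×10×5.6 cos 67.4° → N_wall = 349.7 N.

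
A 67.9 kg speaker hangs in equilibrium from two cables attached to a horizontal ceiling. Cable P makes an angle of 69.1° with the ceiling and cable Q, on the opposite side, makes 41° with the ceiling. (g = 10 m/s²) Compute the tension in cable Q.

Weight W = 67.9 × 10 = 679 N acts straight down.
Horizontal: T_P cos 69.1° = T_Q cos 41°  →  T_P = 2.116 T_Q.
Vertical: T_P sin 69.1° + T_Q sin 41° = 679.
Substituting the horizontal relation into the vertical equation gives 2.632 T_Q = 679, so T_Q = 257.9 N.

T_Q ≈ 258 N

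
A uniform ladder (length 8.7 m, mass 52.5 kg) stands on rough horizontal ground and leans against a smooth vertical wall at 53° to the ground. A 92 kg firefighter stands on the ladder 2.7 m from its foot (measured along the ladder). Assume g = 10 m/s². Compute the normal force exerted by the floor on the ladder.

ΣF_y = 0: N_floor = 52.5×10 + 92×10 = 1445 N.

N_floor ≈ 1440 N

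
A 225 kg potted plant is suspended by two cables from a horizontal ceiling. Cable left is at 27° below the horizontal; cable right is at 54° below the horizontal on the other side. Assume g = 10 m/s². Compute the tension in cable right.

T_right ≈ 2030 N

Weight W = 225 × 10 = 2250 N acts straight down.
Horizontal: T_left cos 27° = T_right cos 54°  →  T_left = 0.6597 T_right.
Vertical: T_left sin 27° + T_right sin 54° = 2250.
Substituting the horizontal relation into the vertical equation gives 1.109 T_right = 2250, so T_right = 2030 N.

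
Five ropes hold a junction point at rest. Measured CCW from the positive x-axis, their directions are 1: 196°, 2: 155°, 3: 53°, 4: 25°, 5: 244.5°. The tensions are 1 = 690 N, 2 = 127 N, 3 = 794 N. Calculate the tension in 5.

Resolve: ΣF_x = 690 cos 196° + 127 cos 155° + 794 cos 53° + T_4 cos 25° + T_5 cos 244.5° = 0.
        ΣF_y = 690 sin 196° + 127 sin 155° + 794 sin 53° + T_4 sin 25° + T_5 sin 244.5° = 0.
The known terms sum to (-300.5, 497.6) N, so 0.9063 T_4 − 0.4305 T_5 = 300.5 and 0.4226 T_4 − 0.9026 T_5 = -497.6.
Solving simultaneously: T_4 = 763.2 N, T_5 = 908.7 N.

T_5 ≈ 909 N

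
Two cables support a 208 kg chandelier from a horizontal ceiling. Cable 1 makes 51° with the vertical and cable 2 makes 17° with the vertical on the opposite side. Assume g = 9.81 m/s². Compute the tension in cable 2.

Angles from the horizontal: cable 1 is 90° − 51° = 39°, cable 2 is 90° − 17° = 73°.
Weight W = 208 × 9.81 = 2040 N acts straight down.
Horizontal: T_1 cos 39° = T_2 cos 73°  →  T_1 = 0.3762 T_2.
Vertical: T_1 sin 39° + T_2 sin 73° = 2040.
Substituting the horizontal relation into the vertical equation gives 1.193 T_2 = 2040, so T_2 = 1710 N.

T_2 ≈ 1710 N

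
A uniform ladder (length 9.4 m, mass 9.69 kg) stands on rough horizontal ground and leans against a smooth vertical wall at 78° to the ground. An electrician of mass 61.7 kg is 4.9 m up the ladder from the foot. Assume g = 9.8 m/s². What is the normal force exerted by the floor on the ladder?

ΣF_y = 0: N_floor = 9.69×9.8 + 61.7×9.8 = 699.62 N.

N_floor ≈ 700 N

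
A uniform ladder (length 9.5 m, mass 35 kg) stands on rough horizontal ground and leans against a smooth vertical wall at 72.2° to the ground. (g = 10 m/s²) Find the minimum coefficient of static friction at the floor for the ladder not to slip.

μ_min ≈ 0.161

ΣF_y = 0: N_floor = 35×10 = 350 N.
Torques about the foot: N_wall · 9.5 sin 72.2° = 35×10×4.75 cos 72.2° → N_wall = 56.186 N.
ΣF_x = 0: f_floor = N_wall = 56.186 N.
μ_min = f_floor / N_floor = 56.186 / 350 = 0.1605.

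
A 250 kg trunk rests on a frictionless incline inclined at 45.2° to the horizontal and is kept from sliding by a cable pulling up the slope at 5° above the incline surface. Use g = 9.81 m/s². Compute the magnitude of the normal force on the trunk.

Take axes along and perpendicular to the incline. Weight components: W sin 45.2° = 1740 N down-slope, W cos 45.2° = 1728 N into the surface.
Along incline: T cos 5° = W sin 45.2° → T = 1747 N.
Perpendicular: N = W cos 45.2° − T sin 5° = 1576 N.

N ≈ 1580 N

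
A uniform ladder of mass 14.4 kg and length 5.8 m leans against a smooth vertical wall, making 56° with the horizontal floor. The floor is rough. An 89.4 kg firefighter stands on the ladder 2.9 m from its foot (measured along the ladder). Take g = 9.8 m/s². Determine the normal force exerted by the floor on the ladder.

ΣF_y = 0: N_floor = 14.4×9.8 + 89.4×9.8 = 1017.2 N.

N_floor ≈ 1020 N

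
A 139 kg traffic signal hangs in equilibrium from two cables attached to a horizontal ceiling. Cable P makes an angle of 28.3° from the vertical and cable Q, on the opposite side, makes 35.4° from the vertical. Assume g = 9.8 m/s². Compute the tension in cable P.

Angles from the horizontal: cable P is 90° − 28.3° = 61.7°, cable Q is 90° − 35.4° = 54.6°.
Weight W = 139 × 9.8 = 1362 N acts straight down.
Horizontal: T_P cos 61.7° = T_Q cos 54.6°  →  T_Q = 0.8184 T_P.
Vertical: T_P sin 61.7° + T_Q sin 54.6° = 1362.
Substituting the horizontal relation into the vertical equation gives 1.548 T_P = 1362, so T_P = 880.2 N.

T_P ≈ 880 N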